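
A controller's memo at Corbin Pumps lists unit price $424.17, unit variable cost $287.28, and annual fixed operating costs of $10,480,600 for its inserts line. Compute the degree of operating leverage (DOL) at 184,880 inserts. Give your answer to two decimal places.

1.71

Total contribution margin = 184,880 × $136.89 = $25,308,223.20.
Operating income = contribution − fixed costs = $25,308,223.20 − $10,480,600 = $14,827,623.20.
Degree of operating leverage = $25,308,223.20 / $14,827,623.20 = 1.7068.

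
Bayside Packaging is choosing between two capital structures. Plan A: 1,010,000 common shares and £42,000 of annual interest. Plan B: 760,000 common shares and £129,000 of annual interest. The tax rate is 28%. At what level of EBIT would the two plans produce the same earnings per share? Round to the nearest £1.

£393,480

At indifference, (EBIT − 42,000)(1 − t)/1,010,000 = (EBIT − 129,000)(1 − t)/760,000.
The (1 − t) factor cancels: (EBIT − 42,000) × 760,000 = (EBIT − 129,000) × 1,010,000.
EBIT × (1,010,000 − 760,000) = 129,000 × 1,010,000 − 42,000 × 760,000 = 98,370,000,000, so EBIT = 98,370,000,000 ÷ 250,000 = 393,480.00.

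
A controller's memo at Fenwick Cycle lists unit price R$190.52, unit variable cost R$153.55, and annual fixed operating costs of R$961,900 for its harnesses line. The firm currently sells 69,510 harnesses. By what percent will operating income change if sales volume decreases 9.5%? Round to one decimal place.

-15.2%

Contribution at this volume is 69,510 × R$36.97 = R$2,569,784.70.
Operating income = contribution − fixed costs = R$2,569,784.70 − R$961,900 = R$1,607,884.70.
Degree of operating leverage = R$2,569,784.70 / R$1,607,884.70 = 1.5982.
So EBIT moves 1.5982 × (-9.5%) = -15.2%.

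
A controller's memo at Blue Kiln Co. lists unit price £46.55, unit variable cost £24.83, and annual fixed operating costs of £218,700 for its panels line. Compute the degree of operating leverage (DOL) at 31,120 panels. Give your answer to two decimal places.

Total contribution margin = 31,120 × £21.72 = £675,926.40.
Subtracting fixed costs: EBIT = £675,926.40 − £218,700 = £457,226.40.
So DOL = total CM / EBIT = £675,926.40 / £457,226.40 = 1.4783.

1.48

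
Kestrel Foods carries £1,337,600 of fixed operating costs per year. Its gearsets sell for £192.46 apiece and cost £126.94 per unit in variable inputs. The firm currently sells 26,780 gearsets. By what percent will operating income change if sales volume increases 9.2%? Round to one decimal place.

At 26,780 units, contribution = 26,780 × £65.52 = £1,754,625.60.
Subtracting fixed costs: EBIT = £1,754,625.60 − £1,337,600 = £417,025.60.
Degree of operating leverage = £1,754,625.60 / £417,025.60 = 4.2075.
%ΔEBIT = DOL × %ΔSales = 4.2075 × +9.2% = +38.7%.

+38.7%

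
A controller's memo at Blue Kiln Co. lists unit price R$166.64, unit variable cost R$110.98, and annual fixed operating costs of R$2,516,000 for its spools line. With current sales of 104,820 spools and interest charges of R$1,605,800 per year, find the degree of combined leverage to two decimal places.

Total contribution margin = 104,820 × R$55.66 = R$5,834,281.20.
EBIT = R$5,834,281.20 − R$2,516,000 = R$3,318,281.20. Interest = R$1,605,800.00.
DOL = R$5,834,281.20 ÷ R$3,318,281.20 = 1.7582; DFL = R$3,318,281.20 ÷ R$1,712,481.20 = 1.9377.
DCL = DOL × DFL = 1.7582 × 1.9377 = 3.4069.

3.41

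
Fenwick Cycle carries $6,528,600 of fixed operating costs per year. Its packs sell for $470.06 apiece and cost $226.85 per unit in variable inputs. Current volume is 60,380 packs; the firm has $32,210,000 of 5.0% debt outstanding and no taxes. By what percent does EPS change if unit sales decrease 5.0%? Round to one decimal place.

-11.2%

Total contribution margin = 60,380 × $243.21 = $14,685,019.80.
EBIT = $14,685,019.80 − $6,528,600 = $8,156,419.80.
Interest = $1,610,500.00, so EBIT − I = $6,545,919.80.
Degree of combined leverage = contribution ÷ (EBIT − I) = $14,685,019.80 ÷ $6,545,919.80 = 2.2434.
%ΔEPS = DCL × %ΔSales = 2.2434 × -5.0% = -11.2%.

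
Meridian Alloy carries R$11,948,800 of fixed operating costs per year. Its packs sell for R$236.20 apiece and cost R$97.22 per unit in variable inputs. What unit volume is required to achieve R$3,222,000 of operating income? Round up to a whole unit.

109,159 packs

Each unit contributes R$236.20 − R$97.22 = R$138.98.
Required volume = (fixed costs + target profit) ÷ CM = (R$11,948,800 + R$3,222,000) ÷ R$138.98 = 109,158.15, so 109,159 packs.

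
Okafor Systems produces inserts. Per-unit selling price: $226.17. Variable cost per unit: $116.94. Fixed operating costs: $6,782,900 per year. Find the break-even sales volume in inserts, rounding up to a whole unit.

62,098 inserts

Each unit contributes $226.17 − $116.94 = $109.23.
Units to break even: $6,782,900 ÷ $109.23 = 62,097.41, rounded up to 62,098.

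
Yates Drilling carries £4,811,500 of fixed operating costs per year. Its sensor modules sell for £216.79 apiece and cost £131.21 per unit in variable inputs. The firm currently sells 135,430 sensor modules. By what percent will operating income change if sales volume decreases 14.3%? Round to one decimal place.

Contribution at this volume is 135,430 × £85.58 = £11,590,099.40.
Operating income = contribution − fixed costs = £11,590,099.40 − £4,811,500 = £6,778,599.40.
DOL = contribution ÷ EBIT = £11,590,099.40 ÷ £6,778,599.40 = 1.7098.
So EBIT moves 1.7098 × (-14.3%) = -24.5%.

-24.5%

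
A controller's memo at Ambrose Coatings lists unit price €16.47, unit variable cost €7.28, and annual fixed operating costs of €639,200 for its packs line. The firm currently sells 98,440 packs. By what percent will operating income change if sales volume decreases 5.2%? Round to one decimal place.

-17.7%

Total contribution margin = 98,440 × €9.19 = €904,663.60.
Operating income = contribution − fixed costs = €904,663.60 − €639,200 = €265,463.60.
Degree of operating leverage = €904,663.60 / €265,463.60 = 3.4079.
%ΔEBIT = DOL × %ΔSales = 3.4079 × -5.2% = -17.7%.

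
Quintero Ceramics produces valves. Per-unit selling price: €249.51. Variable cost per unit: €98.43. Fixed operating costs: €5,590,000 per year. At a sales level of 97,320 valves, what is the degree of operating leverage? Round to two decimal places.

Contribution at this volume is 97,320 × €151.08 = €14,703,105.60.
Operating income = contribution − fixed costs = €14,703,105.60 − €5,590,000 = €9,113,105.60.
Degree of operating leverage = €14,703,105.60 / €9,113,105.60 = 1.6134.

1.61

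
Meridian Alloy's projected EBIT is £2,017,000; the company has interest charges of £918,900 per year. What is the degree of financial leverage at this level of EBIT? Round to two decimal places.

Annual interest charges come to £918,900.00.
DFL = EBIT ÷ (EBIT − I) = £2,017,000 ÷ (£2,017,000 − £918,900.00) = £2,017,000 ÷ £1,098,100.00 = 1.8368.

1.84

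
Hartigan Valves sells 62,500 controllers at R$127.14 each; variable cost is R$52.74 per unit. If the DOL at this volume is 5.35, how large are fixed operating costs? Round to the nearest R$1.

Contribution at this volume is 62,500 × R$74.40 = R$4,650,000.00.
Since DOL = CM ÷ EBIT, EBIT = R$4,650,000.00 ÷ 5.35 = R$869,158.88.
And FC = contribution − EBIT = R$4,650,000.00 − R$869,158.88 = R$3,780,841.

R$3,780,841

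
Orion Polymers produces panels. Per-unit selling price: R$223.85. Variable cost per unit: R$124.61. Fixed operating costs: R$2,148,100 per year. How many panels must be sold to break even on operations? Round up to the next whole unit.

21,646 panels

Each unit contributes R$223.85 − R$124.61 = R$99.24.
Units to break even: R$2,148,100 ÷ R$99.24 = 21,645.51, rounded up to 21,646.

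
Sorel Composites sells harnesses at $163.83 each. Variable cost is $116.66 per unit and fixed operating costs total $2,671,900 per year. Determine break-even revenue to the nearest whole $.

$9,279,995

CM per unit = $163.83 − $116.66 = $47.17; CM ratio = $47.17 / $163.83 = 0.2879.
Break-even revenue = fixed costs × price ÷ CM = $2,671,900 × $163.83 ÷ $47.17 = $9,279,995.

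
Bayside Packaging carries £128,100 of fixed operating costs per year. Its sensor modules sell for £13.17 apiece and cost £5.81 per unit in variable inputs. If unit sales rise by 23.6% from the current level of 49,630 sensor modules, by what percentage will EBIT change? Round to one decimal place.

Total contribution margin = 49,630 × £7.36 = £365,276.80.
EBIT = £365,276.80 − £128,100 = £237,176.80.
Degree of operating leverage = £365,276.80 / £237,176.80 = 1.5401.
%ΔEBIT = DOL × %ΔSales = 1.5401 × +23.6% = +36.3%.

+36.3%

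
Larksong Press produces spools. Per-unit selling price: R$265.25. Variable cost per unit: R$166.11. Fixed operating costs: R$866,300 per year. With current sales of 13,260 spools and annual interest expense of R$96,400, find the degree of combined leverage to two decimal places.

3.74

Contribution at this volume is 13,260 × R$99.14 = R$1,314,596.40.
EBIT = R$1,314,596.40 − R$866,300 = R$448,296.40. Interest = R$96,400.00, so EBIT − I = R$351,896.40.
Degree of total leverage = total CM / (EBIT − interest) = R$1,314,596.40 / R$351,896.40 = 3.7357.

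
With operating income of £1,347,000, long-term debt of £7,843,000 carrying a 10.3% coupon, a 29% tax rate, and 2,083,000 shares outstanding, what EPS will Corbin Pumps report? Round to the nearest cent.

Pre-tax income = £1,347,000 − £807,829.00 = £539,171.00.
After tax at 29%: net income = £539,171.00 × 0.71 = £382,811.41.
EPS = £382,811.41 ÷ 2,083,000 = £0.18.

£0.18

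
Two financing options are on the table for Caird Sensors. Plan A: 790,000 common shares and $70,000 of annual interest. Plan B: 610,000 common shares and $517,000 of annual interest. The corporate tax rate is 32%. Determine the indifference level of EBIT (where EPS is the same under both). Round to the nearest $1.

At indifference, (EBIT − 70,000)(1 − t)/790,000 = (EBIT − 517,000)(1 − t)/610,000.
Cancelling (1 − t) and cross-multiplying: 610,000·(EBIT − 70,000) = 790,000·(EBIT − 517,000).
EBIT × (790,000 − 610,000) = 517,000 × 790,000 − 70,000 × 610,000 = 365,730,000,000, so EBIT = 365,730,000,000 ÷ 180,000 = 2,031,833.33.

$2,031,833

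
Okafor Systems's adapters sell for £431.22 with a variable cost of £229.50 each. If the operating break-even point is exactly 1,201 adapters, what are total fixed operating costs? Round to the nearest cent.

Contribution margin per unit = £431.22 − £229.50 = £201.72.
Fixed costs = break-even units × CM = 1,201 × £201.72 = £242,265.72.

£242,265.72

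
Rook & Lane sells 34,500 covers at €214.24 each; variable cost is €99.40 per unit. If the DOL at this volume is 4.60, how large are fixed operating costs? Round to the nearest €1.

At 34,500 units, contribution = 34,500 × €114.84 = €3,961,980.00.
DOL = contribution / EBIT, so EBIT = €3,961,980.00 / 4.60 = €861,300.00.
Fixed costs = CM − EBIT = €3,961,980.00 − €861,300.00 = €3,100,680.

€3,100,680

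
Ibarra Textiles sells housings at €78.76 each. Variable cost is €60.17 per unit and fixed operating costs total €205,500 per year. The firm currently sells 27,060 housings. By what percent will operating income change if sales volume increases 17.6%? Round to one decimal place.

Contribution at this volume is 27,060 × €18.59 = €503,045.40.
EBIT = €503,045.40 − €205,500 = €297,545.40.
Degree of operating leverage = €503,045.40 / €297,545.40 = 1.6907.
%ΔEBIT = DOL × %ΔSales = 1.6907 × +17.6% = +29.8%.

+29.8%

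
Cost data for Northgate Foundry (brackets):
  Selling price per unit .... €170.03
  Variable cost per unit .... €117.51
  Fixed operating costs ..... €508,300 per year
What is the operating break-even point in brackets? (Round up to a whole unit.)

9,679 brackets

Unit CM = price − variable cost = €170.03 − €117.51 = €52.52.
Units to break even: €508,300 ÷ €52.52 = 9,678.22, rounded up to 9,679.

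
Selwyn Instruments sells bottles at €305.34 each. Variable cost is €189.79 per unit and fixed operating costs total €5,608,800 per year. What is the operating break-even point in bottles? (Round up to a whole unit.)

48,541 bottles

Contribution margin per unit = €305.34 − €189.79 = €115.55.
Break-even volume = fixed costs ÷ CM per unit = €5,608,800 ÷ €115.55 = 48,540.03, so 48,541 bottles.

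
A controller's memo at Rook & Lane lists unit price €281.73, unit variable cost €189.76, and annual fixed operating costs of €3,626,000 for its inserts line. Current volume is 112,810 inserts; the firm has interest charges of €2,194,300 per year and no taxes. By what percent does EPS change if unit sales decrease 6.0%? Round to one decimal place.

-13.7%

Contribution at this volume is 112,810 × €91.97 = €10,375,135.70.
Subtracting fixed costs: EBIT = €10,375,135.70 − €3,626,000 = €6,749,135.70.
After interest of €2,194,300.00, pre-tax earnings = €4,554,835.70.
DCL = total CM / (EBIT − I) = €10,375,135.70 / €4,554,835.70 = 2.2778.
EPS therefore changes by 2.2778 × (-6.0%) = -13.7%.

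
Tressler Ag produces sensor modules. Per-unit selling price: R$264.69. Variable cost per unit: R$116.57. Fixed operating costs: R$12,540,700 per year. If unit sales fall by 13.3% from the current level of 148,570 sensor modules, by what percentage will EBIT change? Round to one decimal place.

-30.9%

At 148,570 units, contribution = 148,570 × R$148.12 = R$22,006,188.40.
Operating income = contribution − fixed costs = R$22,006,188.40 − R$12,540,700 = R$9,465,488.40.
Degree of operating leverage = R$22,006,188.40 / R$9,465,488.40 = 2.3249.
Operating income changes by 2.3249 × -13.3% = -30.9%.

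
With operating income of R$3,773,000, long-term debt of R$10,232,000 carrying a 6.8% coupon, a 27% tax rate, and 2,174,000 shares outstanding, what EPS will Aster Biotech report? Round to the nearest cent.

Pre-tax income = R$3,773,000 − R$695,776.00 = R$3,077,224.00.
After tax at 27%: net income = R$3,077,224.00 × 0.73 = R$2,246,373.52.
EPS = R$2,246,373.52 ÷ 2,174,000 = R$1.03.

R$1.03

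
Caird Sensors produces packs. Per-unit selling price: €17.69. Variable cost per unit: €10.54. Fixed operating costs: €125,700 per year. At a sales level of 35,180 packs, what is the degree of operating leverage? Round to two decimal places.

2.00

Contribution at this volume is 35,180 × €7.15 = €251,537.00.
EBIT = €251,537.00 − €125,700 = €125,837.00.
DOL = contribution ÷ EBIT = €251,537.00 ÷ €125,837.00 = 1.9989.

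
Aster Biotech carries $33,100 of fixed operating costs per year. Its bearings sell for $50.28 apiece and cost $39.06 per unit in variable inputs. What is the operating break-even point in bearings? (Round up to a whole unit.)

Each unit contributes $50.28 − $39.06 = $11.22.
Break-even Q = $33,100 / $11.22 = 2,950.09 → 2,951 bearings.

2,951 bearings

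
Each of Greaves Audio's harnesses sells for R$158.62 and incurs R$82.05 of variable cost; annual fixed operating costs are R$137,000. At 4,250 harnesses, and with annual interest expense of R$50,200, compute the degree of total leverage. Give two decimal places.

Total contribution margin = 4,250 × R$76.57 = R$325,422.50.
Operating income = contribution − fixed costs = R$325,422.50 − R$137,000 = R$188,422.50. Interest = R$50,200.00.
DOL = R$325,422.50 ÷ R$188,422.50 = 1.7271; DFL = R$188,422.50 ÷ R$138,222.50 = 1.3632.
Combined leverage = 1.7271 × 1.3632 = 2.3544.

2.35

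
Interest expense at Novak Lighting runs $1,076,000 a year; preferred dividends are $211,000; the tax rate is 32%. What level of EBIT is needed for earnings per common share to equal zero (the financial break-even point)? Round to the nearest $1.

$1,386,294

Grossing the preferred dividend up to pre-tax terms: $211,000 / (1 − 0.32) = $310,294.12.
Financial break-even EBIT = interest + D_p ÷ (1 − t) = $1,076,000 + $310,294.12 = $1,386,294.12.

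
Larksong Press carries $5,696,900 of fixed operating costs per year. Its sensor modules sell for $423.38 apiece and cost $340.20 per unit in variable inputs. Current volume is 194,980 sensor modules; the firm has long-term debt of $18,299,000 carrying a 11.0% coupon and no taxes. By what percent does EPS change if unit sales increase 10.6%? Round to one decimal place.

Total contribution margin = 194,980 × $83.18 = $16,218,436.40.
Operating income = contribution − fixed costs = $16,218,436.40 − $5,696,900 = $10,521,536.40.
Interest = $2,012,890.00, so EBIT − I = $8,508,646.40.
DCL = total CM / (EBIT − I) = $16,218,436.40 / $8,508,646.40 = 1.9061.
EPS therefore changes by 1.9061 × (+10.6%) = +20.2%.

+20.2%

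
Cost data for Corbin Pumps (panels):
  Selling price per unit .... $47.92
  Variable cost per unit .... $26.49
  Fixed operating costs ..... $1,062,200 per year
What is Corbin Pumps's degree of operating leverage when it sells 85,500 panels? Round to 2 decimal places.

Contribution at this volume is 85,500 × $21.43 = $1,832,265.00.
EBIT = $1,832,265.00 − $1,062,200 = $770,065.00.
Degree of operating leverage = $1,832,265.00 / $770,065.00 = 2.3794.

2.38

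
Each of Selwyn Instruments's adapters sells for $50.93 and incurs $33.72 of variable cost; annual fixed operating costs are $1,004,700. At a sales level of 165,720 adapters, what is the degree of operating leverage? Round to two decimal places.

At 165,720 units, contribution = 165,720 × $17.21 = $2,852,041.20.
Subtracting fixed costs: EBIT = $2,852,041.20 − $1,004,700 = $1,847,341.20.
DOL = contribution ÷ EBIT = $2,852,041.20 ÷ $1,847,341.20 = 1.5439.

1.54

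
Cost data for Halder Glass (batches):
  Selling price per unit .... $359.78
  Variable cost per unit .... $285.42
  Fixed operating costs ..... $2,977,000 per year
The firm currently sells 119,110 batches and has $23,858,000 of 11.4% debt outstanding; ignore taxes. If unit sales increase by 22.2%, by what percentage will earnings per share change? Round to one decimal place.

Total contribution margin = 119,110 × $74.36 = $8,857,019.60.
Operating income = contribution − fixed costs = $8,857,019.60 − $2,977,000 = $5,880,019.60.
Interest = $2,719,812.00, so EBIT − I = $3,160,207.60.
DCL = total CM / (EBIT − I) = $8,857,019.60 / $3,160,207.60 = 2.8027.
%ΔEPS = DCL × %ΔSales = 2.8027 × +22.2% = +62.2%.

+62.2%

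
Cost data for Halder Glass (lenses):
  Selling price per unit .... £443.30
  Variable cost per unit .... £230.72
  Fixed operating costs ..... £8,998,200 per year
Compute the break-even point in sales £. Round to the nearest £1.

£18,764,240

CM per unit = £443.30 − £230.72 = £212.58; CM ratio = £212.58 / £443.30 = 0.4795.
Break-even revenue = fixed costs × price ÷ CM = £8,998,200 × £443.30 ÷ £212.58 = £18,764,240.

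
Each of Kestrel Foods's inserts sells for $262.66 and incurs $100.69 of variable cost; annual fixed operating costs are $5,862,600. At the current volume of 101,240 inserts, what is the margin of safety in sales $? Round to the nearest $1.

Unit CM = price − variable cost = $262.66 − $100.69 = $161.97. Break-even units = $5,862,600 ÷ $161.97 = 36,195.59; break-even revenue = 36,195.59 × $262.66 = $9,507,134.14.
Actual sales revenue = 101,240 × $262.66 = $26,591,698.40.
Margin of safety = $26,591,698.40 − $9,507,134.14 = $17,084,564.

$17,084,564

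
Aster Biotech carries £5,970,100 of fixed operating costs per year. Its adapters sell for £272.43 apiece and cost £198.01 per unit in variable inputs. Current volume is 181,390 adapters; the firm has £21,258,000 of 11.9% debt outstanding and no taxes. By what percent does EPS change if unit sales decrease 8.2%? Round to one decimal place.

At 181,390 units, contribution = 181,390 × £74.42 = £13,499,043.80.
Subtracting fixed costs: EBIT = £13,499,043.80 − £5,970,100 = £7,528,943.80.
Interest = £2,529,702.00, so EBIT − I = £4,999,241.80.
DCL = total CM / (EBIT − I) = £13,499,043.80 / £4,999,241.80 = 2.7002.
EPS therefore changes by 2.7002 × (-8.2%) = -22.1%.

-22.1%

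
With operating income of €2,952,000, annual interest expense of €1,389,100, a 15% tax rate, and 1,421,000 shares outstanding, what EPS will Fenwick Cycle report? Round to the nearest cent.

Pre-tax income = €2,952,000 − €1,389,100.00 = €1,562,900.00.
Net income = €1,562,900.00 × (1 − 0.15) = €1,328,465.00.
Per share: €1,328,465.00 / 1,421,000 shares = €0.93.

€0.93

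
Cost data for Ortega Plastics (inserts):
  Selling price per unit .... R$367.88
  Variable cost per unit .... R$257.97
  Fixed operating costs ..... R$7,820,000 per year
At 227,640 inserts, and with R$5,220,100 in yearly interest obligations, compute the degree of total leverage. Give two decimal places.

2.09

At 227,640 units, contribution = 227,640 × R$109.91 = R$25,019,912.40.
Subtracting fixed costs: EBIT = R$25,019,912.40 − R$7,820,000 = R$17,199,912.40. Interest = R$5,220,100.00.
DOL = R$25,019,912.40 ÷ R$17,199,912.40 = 1.4547; DFL = R$17,199,912.40 ÷ R$11,979,812.40 = 1.4357.
DCL = DOL × DFL = 1.4547 × 1.4357 = 2.0885.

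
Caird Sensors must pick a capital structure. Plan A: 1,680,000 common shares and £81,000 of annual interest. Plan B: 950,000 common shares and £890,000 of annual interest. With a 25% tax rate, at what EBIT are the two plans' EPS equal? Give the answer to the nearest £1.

Set EPS_A = EPS_B: (EBIT − £81,000)(1 − 0.25) ÷ 1,680,000 = (EBIT − £890,000)(1 − 0.25) ÷ 950,000.
Cancelling (1 − t) and cross-multiplying: 950,000·(EBIT − 81,000) = 1,680,000·(EBIT − 890,000).
EBIT × (1,680,000 − 950,000) = 890,000 × 1,680,000 − 81,000 × 950,000 = 1,418,250,000,000, so EBIT = 1,418,250,000,000 ÷ 730,000 = 1,942,808.22.

£1,942,808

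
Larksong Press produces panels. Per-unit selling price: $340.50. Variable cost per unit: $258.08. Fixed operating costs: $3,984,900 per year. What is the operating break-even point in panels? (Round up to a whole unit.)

48,349 panels

Contribution margin per unit = $340.50 − $258.08 = $82.42.
Break-even volume = fixed costs ÷ CM per unit = $3,984,900 ÷ $82.42 = 48,348.70, so 48,349 panels.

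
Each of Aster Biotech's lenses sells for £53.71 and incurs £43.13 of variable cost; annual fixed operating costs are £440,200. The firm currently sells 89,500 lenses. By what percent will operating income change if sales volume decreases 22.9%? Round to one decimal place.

-42.8%

Total contribution margin = 89,500 × £10.58 = £946,910.00.
Operating income = contribution − fixed costs = £946,910.00 − £440,200 = £506,710.00.
Degree of operating leverage = £946,910.00 / £506,710.00 = 1.8687.
%ΔEBIT = DOL × %ΔSales = 1.8687 × -22.9% = -42.8%.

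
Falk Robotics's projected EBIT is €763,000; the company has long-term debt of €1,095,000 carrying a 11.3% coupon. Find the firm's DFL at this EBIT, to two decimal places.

Interest = €123,735.00.
DFL = EBIT ÷ (EBIT − I) = €763,000 ÷ (€763,000 − €123,735.00) = €763,000 ÷ €639,265.00 = 1.1936.

1.19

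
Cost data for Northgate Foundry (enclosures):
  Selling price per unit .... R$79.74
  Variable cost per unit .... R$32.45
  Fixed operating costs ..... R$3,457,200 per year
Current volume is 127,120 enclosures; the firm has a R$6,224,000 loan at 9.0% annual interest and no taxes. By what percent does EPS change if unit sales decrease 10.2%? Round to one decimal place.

At 127,120 units, contribution = 127,120 × R$47.29 = R$6,011,504.80.
Operating income = contribution − fixed costs = R$6,011,504.80 − R$3,457,200 = R$2,554,304.80.
Interest = R$560,160.00, so EBIT − I = R$1,994,144.80.
Degree of combined leverage = contribution ÷ (EBIT − I) = R$6,011,504.80 ÷ R$1,994,144.80 = 3.0146.
%ΔEPS = DCL × %ΔSales = 3.0146 × -10.2% = -30.7%.

-30.7%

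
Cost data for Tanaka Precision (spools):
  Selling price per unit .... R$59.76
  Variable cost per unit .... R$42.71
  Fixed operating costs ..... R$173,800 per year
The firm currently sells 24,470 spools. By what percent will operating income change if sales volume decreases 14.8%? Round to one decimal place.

Contribution at this volume is 24,470 × R$17.05 = R$417,213.50.
EBIT = R$417,213.50 − R$173,800 = R$243,413.50.
So DOL = total CM / EBIT = R$417,213.50 / R$243,413.50 = 1.7140.
So EBIT moves 1.7140 × (-14.8%) = -25.4%.

-25.4%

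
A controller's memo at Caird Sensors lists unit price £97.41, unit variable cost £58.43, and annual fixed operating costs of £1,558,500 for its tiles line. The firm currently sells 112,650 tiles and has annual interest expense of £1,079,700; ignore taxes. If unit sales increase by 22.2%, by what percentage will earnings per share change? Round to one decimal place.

Contribution at this volume is 112,650 × £38.98 = £4,391,097.00.
Operating income = contribution − fixed costs = £4,391,097.00 − £1,558,500 = £2,832,597.00.
Interest = £1,079,700.00, so EBIT − I = £1,752,897.00.
Degree of combined leverage = contribution ÷ (EBIT − I) = £4,391,097.00 ÷ £1,752,897.00 = 2.5051.
%ΔEPS = DCL × %ΔSales = 2.5051 × +22.2% = +55.6%.

+55.6%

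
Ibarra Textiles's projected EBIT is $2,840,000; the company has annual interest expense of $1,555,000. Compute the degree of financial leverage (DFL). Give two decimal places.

Interest = $1,555,000.00.
Degree of financial leverage = EBIT / (EBIT − interest) = $2,840,000 / $1,285,000.00 = 2.2101.

2.21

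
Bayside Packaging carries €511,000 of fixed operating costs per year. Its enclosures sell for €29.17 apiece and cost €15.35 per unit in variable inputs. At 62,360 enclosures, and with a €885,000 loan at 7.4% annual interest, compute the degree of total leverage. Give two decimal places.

3.02

Total contribution margin = 62,360 × €13.82 = €861,815.20.
EBIT = €861,815.20 − €511,000 = €350,815.20. Interest = €65,490.00.
DOL = €861,815.20 ÷ €350,815.20 = 2.4566; DFL = €350,815.20 ÷ €285,325.20 = 1.2295.
Combined leverage = 2.4566 × 1.2295 = 3.0204.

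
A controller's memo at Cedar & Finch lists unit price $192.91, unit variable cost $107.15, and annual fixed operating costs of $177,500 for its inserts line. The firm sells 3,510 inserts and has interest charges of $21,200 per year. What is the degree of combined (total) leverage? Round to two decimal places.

2.94

Total contribution margin = 3,510 × $85.76 = $301,017.60.
Operating income = contribution − fixed costs = $301,017.60 − $177,500 = $123,517.60. Interest = $21,200.00.
DOL = $301,017.60 ÷ $123,517.60 = 2.4370; DFL = $123,517.60 ÷ $102,317.60 = 1.2072.
DCL = DOL × DFL = 2.4370 × 1.2072 = 2.9419.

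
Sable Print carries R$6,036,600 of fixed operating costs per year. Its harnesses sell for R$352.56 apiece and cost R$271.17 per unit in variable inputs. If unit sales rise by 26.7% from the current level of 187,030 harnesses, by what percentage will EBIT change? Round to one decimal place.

+44.2%

At 187,030 units, contribution = 187,030 × R$81.39 = R$15,222,371.70.
Operating income = contribution − fixed costs = R$15,222,371.70 − R$6,036,600 = R$9,185,771.70.
DOL = contribution ÷ EBIT = R$15,222,371.70 ÷ R$9,185,771.70 = 1.6572.
%ΔEBIT = DOL × %ΔSales = 1.6572 × +26.7% = +44.2%.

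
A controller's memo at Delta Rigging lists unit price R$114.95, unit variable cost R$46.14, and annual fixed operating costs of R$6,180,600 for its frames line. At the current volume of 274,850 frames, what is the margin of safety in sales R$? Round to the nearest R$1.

Unit CM = price − variable cost = R$114.95 − R$46.14 = R$68.81. Break-even units = R$6,180,600 ÷ R$68.81 = 89,821.25; break-even revenue = 89,821.25 × R$114.95 = R$10,324,952.33.
Current sales = 274,850 × R$114.95 = R$31,594,007.50.
Margin of safety = R$31,594,007.50 − R$10,324,952.33 = R$21,269,055.

R$21,269,055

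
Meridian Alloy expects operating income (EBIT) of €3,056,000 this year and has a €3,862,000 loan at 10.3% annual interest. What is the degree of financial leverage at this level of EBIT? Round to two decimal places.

1.15

Interest = €397,786.00.
DFL = EBIT ÷ (EBIT − I) = €3,056,000 ÷ (€3,056,000 − €397,786.00) = €3,056,000 ÷ €2,658,214.00 = 1.1496.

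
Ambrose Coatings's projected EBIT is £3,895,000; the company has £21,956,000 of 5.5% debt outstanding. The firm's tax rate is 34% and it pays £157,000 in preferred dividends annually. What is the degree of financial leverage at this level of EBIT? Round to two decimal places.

1.59

Annual interest charges come to £1,207,580.00.
Pre-tax preferred-dividend burden = £157,000 ÷ (1 − 0.34) = £237,878.79.
DFL = EBIT ÷ [EBIT − I − D_p/(1−t)] = £3,895,000 ÷ [£3,895,000 − £1,207,580.00 − £237,878.79] = £3,895,000 ÷ £2,449,541.21 = 1.5901.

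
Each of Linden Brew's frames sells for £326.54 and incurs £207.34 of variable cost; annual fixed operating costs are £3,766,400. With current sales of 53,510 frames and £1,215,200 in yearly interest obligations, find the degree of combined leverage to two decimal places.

Total contribution margin = 53,510 × £119.20 = £6,378,392.00.
Operating income = contribution − fixed costs = £6,378,392.00 − £3,766,400 = £2,611,992.00. Interest = £1,215,200.00, so EBIT − I = £1,396,792.00.
DCL = contribution ÷ (EBIT − I) = £6,378,392.00 ÷ £1,396,792.00 = 4.5665.

4.57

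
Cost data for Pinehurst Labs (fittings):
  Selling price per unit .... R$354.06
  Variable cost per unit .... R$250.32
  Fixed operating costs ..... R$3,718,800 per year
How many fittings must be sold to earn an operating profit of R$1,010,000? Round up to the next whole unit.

45,584 fittings

Contribution margin per unit = R$354.06 − R$250.32 = R$103.74.
Units = (FC + target) / CM = (R$3,718,800 + R$1,010,000) / R$103.74 = 45,583.19, so 45,584 fittings.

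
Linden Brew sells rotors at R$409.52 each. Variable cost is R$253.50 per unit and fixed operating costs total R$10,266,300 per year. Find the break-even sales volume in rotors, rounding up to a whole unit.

65,802 rotors

Each unit contributes R$409.52 − R$253.50 = R$156.02.
Break-even volume = fixed costs ÷ CM per unit = R$10,266,300 ÷ R$156.02 = 65,801.18, so 65,802 rotors.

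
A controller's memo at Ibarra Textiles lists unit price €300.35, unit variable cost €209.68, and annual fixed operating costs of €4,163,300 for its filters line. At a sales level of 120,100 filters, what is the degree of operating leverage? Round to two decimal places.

1.62

At 120,100 units, contribution = 120,100 × €90.67 = €10,889,467.00.
Subtracting fixed costs: EBIT = €10,889,467.00 − €4,163,300 = €6,726,167.00.
So DOL = total CM / EBIT = €10,889,467.00 / €6,726,167.00 = 1.6190.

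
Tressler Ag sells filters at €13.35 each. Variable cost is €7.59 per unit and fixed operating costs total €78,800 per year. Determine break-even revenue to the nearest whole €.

€182,635

Contribution margin per unit = €13.35 − €7.59 = €5.76, a CM ratio of €5.76 ÷ €13.35 = 0.4315.
Break-even sales = FC ÷ CM ratio = €78,800 × €13.35 / €5.76 = €182,635.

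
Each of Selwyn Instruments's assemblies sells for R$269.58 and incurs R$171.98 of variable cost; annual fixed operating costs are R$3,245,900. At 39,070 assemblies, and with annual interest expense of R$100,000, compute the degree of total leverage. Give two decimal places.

8.16

At 39,070 units, contribution = 39,070 × R$97.60 = R$3,813,232.00.
EBIT = R$3,813,232.00 − R$3,245,900 = R$567,332.00. Interest = R$100,000.00, so EBIT − I = R$467,332.00.
DCL = contribution ÷ (EBIT − I) = R$3,813,232.00 ÷ R$467,332.00 = 8.1596.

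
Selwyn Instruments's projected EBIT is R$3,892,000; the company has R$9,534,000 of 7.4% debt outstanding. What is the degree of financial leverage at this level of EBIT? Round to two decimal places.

1.22

Interest = R$705,516.00.
DFL = EBIT ÷ (EBIT − I) = R$3,892,000 ÷ (R$3,892,000 − R$705,516.00) = R$3,892,000 ÷ R$3,186,484.00 = 1.2214.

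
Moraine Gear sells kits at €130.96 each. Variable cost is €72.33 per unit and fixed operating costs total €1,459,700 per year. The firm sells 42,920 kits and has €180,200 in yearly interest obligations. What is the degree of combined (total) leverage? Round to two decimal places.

At 42,920 units, contribution = 42,920 × €58.63 = €2,516,399.60.
Operating income = contribution − fixed costs = €2,516,399.60 − €1,459,700 = €1,056,699.60. Interest = €180,200.00.
DOL = €2,516,399.60 ÷ €1,056,699.60 = 2.3814; DFL = €1,056,699.60 ÷ €876,499.60 = 1.2056.
DCL = DOL × DFL = 2.3814 × 1.2056 = 2.8710.

2.87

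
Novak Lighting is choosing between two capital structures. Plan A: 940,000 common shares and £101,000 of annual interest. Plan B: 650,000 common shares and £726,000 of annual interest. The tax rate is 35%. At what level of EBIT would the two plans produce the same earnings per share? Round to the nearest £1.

Set EPS_A = EPS_B: (EBIT − £101,000)(1 − 0.35) ÷ 940,000 = (EBIT − £726,000)(1 − 0.35) ÷ 650,000.
Cancelling (1 − t) and cross-multiplying: 650,000·(EBIT − 101,000) = 940,000·(EBIT − 726,000).
Solving, EBIT = (726,000·940,000 − 101,000·650,000) / (940,000 − 650,000) = 616,790,000,000 / 290,000 = 2,126,862.07.

£2,126,862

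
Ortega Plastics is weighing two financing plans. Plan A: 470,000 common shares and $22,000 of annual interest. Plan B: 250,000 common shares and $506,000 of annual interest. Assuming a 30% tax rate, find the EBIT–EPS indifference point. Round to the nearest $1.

$1,056,000

At indifference, (EBIT − 22,000)(1 − t)/470,000 = (EBIT − 506,000)(1 − t)/250,000.
Cancelling (1 − t) and cross-multiplying: 250,000·(EBIT − 22,000) = 470,000·(EBIT − 506,000).
Solving, EBIT = (506,000·470,000 − 22,000·250,000) / (470,000 − 250,000) = 232,320,000,000 / 220,000 = 1,056,000.00.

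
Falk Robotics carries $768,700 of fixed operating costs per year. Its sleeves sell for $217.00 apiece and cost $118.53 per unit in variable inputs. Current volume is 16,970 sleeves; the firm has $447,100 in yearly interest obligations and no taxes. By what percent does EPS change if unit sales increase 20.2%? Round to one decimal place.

Contribution at this volume is 16,970 × $98.47 = $1,671,035.90.
EBIT = $1,671,035.90 − $768,700 = $902,335.90.
Interest = $447,100.00, so EBIT − I = $455,235.90.
DCL = total CM / (EBIT − I) = $1,671,035.90 / $455,235.90 = 3.6707.
%ΔEPS = DCL × %ΔSales = 3.6707 × +20.2% = +74.1%.

+74.1%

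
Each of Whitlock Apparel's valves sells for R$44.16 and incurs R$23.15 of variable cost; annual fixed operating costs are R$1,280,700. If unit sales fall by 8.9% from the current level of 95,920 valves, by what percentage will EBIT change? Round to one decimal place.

-24.4%

Contribution at this volume is 95,920 × R$21.01 = R$2,015,279.20.
Operating income = contribution − fixed costs = R$2,015,279.20 − R$1,280,700 = R$734,579.20.
Degree of operating leverage = R$2,015,279.20 / R$734,579.20 = 2.7434.
%ΔEBIT = DOL × %ΔSales = 2.7434 × -8.9% = -24.4%.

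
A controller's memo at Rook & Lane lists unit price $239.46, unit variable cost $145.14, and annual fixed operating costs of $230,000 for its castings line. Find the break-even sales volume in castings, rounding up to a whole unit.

Contribution margin per unit = $239.46 − $145.14 = $94.32.
Units to break even: $230,000 ÷ $94.32 = 2,438.51, rounded up to 2,439.

2,439 castings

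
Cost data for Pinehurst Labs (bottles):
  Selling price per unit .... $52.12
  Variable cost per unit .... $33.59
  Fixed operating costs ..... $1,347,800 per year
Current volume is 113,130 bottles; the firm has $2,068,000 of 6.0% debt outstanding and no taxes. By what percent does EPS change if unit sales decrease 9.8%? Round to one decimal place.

Contribution at this volume is 113,130 × $18.53 = $2,096,298.90.
Operating income = contribution − fixed costs = $2,096,298.90 − $1,347,800 = $748,498.90.
After interest of $124,080.00, pre-tax earnings = $624,418.90.
Degree of combined leverage = contribution ÷ (EBIT − I) = $2,096,298.90 ÷ $624,418.90 = 3.3572.
%ΔEPS = DCL × %ΔSales = 3.3572 × -9.8% = -32.9%.

-32.9%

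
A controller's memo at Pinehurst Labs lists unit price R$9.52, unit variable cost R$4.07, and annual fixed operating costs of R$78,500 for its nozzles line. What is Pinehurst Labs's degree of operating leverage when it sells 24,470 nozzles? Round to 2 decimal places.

At 24,470 units, contribution = 24,470 × R$5.45 = R$133,361.50.
Operating income = contribution − fixed costs = R$133,361.50 − R$78,500 = R$54,861.50.
Degree of operating leverage = R$133,361.50 / R$54,861.50 = 2.4309.

2.43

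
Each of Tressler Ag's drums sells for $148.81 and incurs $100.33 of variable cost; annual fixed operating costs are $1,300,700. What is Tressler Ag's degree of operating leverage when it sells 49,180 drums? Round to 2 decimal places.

At 49,180 units, contribution = 49,180 × $48.48 = $2,384,246.40.
Subtracting fixed costs: EBIT = $2,384,246.40 − $1,300,700 = $1,083,546.40.
DOL = contribution ÷ EBIT = $2,384,246.40 ÷ $1,083,546.40 = 2.2004.

2.20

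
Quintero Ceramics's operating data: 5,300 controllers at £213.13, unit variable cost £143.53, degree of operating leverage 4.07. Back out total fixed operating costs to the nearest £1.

£278,246

At 5,300 units, contribution = 5,300 × £69.60 = £368,880.00.
Since DOL = CM ÷ EBIT, EBIT = £368,880.00 ÷ 4.07 = £90,633.91.
And FC = contribution − EBIT = £368,880.00 − £90,633.91 = £278,246.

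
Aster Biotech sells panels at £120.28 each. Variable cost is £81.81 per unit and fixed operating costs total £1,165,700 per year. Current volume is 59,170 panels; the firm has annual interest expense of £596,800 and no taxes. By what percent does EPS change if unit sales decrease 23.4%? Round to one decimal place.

Contribution at this volume is 59,170 × £38.47 = £2,276,269.90.
Operating income = contribution − fixed costs = £2,276,269.90 − £1,165,700 = £1,110,569.90.
After interest of £596,800.00, pre-tax earnings = £513,769.90.
Degree of combined leverage = contribution ÷ (EBIT − I) = £2,276,269.90 ÷ £513,769.90 = 4.4305.
%ΔEPS = DCL × %ΔSales = 4.4305 × -23.4% = -103.7%.

-103.7%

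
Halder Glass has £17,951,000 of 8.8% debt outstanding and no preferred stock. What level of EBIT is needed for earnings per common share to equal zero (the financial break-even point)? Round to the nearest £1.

Annual interest = 8.8% × £17,951,000 = £1,579,688.00.
Without preferred stock the financial break-even is simply EBIT = interest = £1,579,688.00.

£1,579,688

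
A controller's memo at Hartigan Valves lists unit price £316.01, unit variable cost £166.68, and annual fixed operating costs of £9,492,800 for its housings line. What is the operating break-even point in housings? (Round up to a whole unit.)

63,570 housings

Each unit contributes £316.01 − £166.68 = £149.33.
Units to break even: £9,492,800 ÷ £149.33 = 63,569.28, rounded up to 63,570.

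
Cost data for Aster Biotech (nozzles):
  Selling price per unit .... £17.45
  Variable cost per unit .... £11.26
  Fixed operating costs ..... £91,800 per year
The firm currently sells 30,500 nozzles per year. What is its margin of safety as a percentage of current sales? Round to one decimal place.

Unit CM = price − variable cost = £17.45 − £11.26 = £6.19. Break-even units = £91,800 ÷ £6.19 = 14,830.37; break-even revenue = 14,830.37 × £17.45 = £258,789.98.
Actual sales revenue = 30,500 × £17.45 = £532,225.00.
Margin of safety = (£532,225.00 − £258,789.98) ÷ £532,225.00 = 51.4%.

51.4%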